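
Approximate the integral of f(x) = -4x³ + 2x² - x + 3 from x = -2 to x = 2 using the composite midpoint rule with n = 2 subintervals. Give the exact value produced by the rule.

h = (2 − (-2))/2 = 2.
Midpoints m₁,…,m₂ = -1, 1.
f(m₁)=10, f(m₂)=0.
h·[f(m₁) + f(m₂)] = 2·(10) = 20.

20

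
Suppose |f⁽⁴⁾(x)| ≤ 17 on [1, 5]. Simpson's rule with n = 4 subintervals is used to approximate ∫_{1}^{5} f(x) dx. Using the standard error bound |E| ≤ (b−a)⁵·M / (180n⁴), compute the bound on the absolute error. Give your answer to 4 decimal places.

0.3778

|E| ≤ (4)⁵·17 / (180·4⁴) = 17408/46080 = 0.3778.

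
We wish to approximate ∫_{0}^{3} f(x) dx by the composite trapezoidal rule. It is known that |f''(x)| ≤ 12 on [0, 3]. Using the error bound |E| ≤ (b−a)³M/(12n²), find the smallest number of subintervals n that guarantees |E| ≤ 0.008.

Need 324/(12n²) ≤ 0.008.
n² ≥ 324/(12·0.008) = 3375 ⇒ n ≥ 58.0948, so the smallest n is 59.

59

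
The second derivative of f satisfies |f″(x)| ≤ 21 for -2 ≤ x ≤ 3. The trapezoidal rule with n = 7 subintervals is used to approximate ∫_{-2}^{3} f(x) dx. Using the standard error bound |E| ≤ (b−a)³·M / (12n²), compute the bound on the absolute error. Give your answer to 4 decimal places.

|E| ≤ (5)³·21 / (12·7²) = 2625/588 = 4.4643.

4.4643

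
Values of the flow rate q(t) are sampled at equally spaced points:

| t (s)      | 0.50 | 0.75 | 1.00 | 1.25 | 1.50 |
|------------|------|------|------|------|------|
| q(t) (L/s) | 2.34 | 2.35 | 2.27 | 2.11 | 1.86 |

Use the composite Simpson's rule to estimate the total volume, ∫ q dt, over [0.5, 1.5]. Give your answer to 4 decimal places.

h = 0.25, n = 4.
(h/3)·[y₀ + 4y₁ + 2y₂ + 4y₃ + y₄] = 0.083333·(26.58) = 2.2150.

2.2150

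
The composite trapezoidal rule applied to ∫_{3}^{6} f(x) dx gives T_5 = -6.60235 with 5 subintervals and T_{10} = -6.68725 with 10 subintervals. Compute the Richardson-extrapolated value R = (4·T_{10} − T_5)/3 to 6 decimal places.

-6.715550

R = (4·T_{10} − T_5) / 3 = (4·(-6.68725) − (-6.60235))/3 = (-20.14665)/3 = -6.715550.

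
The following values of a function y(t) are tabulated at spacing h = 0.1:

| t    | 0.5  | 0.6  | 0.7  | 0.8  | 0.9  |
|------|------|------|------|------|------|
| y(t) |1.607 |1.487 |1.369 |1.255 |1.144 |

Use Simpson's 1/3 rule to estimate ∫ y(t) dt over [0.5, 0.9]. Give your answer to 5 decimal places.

0.54857

h = 0.1, n = 4.
(h/3)·[y₀ + 4y₁ + 2y₂ + 4y₃ + y₄] = 0.033333·(16.457) = 0.54857.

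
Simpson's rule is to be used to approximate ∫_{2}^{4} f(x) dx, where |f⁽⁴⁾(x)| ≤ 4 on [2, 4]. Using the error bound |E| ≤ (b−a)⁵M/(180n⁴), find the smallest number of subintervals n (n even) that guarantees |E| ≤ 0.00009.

10

Need 128/(180n⁴) ≤ 0.00009.
n⁴ ≥ 128/(180·0.00009) = 7901.23 ⇒ n ≥ 9.4281, so the smallest even n is 10. (n must be even for Simpson's rule.)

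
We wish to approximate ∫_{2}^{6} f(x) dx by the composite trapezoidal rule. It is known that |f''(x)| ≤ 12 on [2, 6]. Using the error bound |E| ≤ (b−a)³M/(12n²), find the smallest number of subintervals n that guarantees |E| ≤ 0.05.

Need 768/(12n²) ≤ 0.05.
n² ≥ 768/(12·0.05) = 1280 ⇒ n ≥ 35.7771, so the smallest n is 36.

36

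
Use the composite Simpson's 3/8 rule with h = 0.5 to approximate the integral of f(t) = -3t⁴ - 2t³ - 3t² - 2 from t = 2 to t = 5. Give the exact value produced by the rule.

h = (5 − 2)/6 = 0.5.
Nodes t₀,…,t₆ = 2, 2.5, 3, 3.5, 4, 4.5, 5.
f(t) = -3t⁴ - 2t³ - 3t² - 2: f₀=-78, f₁=-169.1875, f₂=-326, f₃=-574.6875, f₄=-946, f₅=-1475.1875, f₆=-2202.
(3h/8)·[f₀ + 3f₁ + 3f₂ + 2f₃ + 3f₄ + 3f₅ + f₆] = 0.1875·(-12178.5) = -2283.46875.

-2283.46875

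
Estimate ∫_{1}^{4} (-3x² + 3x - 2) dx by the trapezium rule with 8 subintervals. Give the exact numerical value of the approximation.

h = (4 − 1)/8 = 0.375.
Nodes x₀,…,x₈ = 1, 1.375, 1.75, 2.125, 2.5, 2.875, 3.25, 3.625, 4.
f(x) = -3x² + 3x - 2: f₀=-2, f₁=-3.546875, f₂=-5.9375, f₃=-9.171875, f₄=-13.25, f₅=-18.171875, f₆=-23.9375, f₇=-30.546875, f₈=-38.
(h/2)·[f₀ + 2f₁ + 2f₂ + 2f₃ + 2f₄ + 2f₅ + 2f₆ + 2f₇ + f₈] = 0.1875·(-249.125) = -46.7109375.

-46.7109375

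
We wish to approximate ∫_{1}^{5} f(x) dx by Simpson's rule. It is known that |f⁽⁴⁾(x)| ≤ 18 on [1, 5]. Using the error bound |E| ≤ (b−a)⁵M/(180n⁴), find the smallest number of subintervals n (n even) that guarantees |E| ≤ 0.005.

Need 18432/(180n⁴) ≤ 0.005.
n⁴ ≥ 18432/(180·0.005) = 20480 ⇒ n ≥ 11.9628, so the smallest even n is 12. (n must be even for Simpson's rule.)

12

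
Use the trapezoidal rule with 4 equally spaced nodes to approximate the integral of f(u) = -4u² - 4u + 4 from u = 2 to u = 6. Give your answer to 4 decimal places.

-330.0741

h = (6 − 2)/3 = 1.333333.
Nodes u₀,…,u₃ = 2, 3.333333, 4.666667, 6.
f(u) = -4u² - 4u + 4: f₀=-20, f₁=-53.777778, f₂=-101.777778, f₃=-164.
(h/2)·[f₀ + 2f₁ + 2f₂ + f₃] = 0.666667·(-495.111111) = -330.0741.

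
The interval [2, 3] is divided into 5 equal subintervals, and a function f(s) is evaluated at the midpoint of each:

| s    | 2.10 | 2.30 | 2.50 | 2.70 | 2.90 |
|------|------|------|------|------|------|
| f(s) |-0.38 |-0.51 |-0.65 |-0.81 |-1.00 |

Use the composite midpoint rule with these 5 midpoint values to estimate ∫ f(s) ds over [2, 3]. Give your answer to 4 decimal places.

-0.6700

h = 0.2, n = 5.
h·[y(m₁) + y(m₂) + y(m₃) + y(m₄) + y(m₅)] = 0.2·(-3.35) = -0.6700.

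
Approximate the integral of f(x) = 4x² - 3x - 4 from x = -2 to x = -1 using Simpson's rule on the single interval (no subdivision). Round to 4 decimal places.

S = (b−a)/6 · [f(-2) + 4f(-1.5) + f(-1)] = 0.166667·[18 + 4·9.5 + 3] = 9.8333.

9.8333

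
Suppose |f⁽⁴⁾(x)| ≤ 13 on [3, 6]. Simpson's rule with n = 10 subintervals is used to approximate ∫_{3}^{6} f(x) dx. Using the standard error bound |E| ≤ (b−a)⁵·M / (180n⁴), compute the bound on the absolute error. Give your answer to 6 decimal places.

0.001755

|E| ≤ (3)⁵·13 / (180·10⁴) = 3159/1800000 = 0.001755.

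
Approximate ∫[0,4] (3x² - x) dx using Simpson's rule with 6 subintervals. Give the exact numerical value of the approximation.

h = (4 − 0)/6 = 0.666667.
Nodes x₀,…,x₆ = 0, 0.666667, 1.333333, 2, 2.666667, 3.333333, 4.
f(x) = 3x² - x: f₀=0, f₁=0.666667, f₂=4, f₃=10, f₄=18.666667, f₅=30, f₆=44.
(h/3)·[f₀ + 4f₁ + 2f₂ + 4f₃ + 2f₄ + 4f₅ + f₆] = 0.222222·(252) = 56.

56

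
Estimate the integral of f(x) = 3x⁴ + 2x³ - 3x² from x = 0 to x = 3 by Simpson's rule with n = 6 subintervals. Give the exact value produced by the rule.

159.375

h = (3 − 0)/6 = 0.5.
Nodes x₀,…,x₆ = 0, 0.5, 1, 1.5, 2, 2.5, 3.
f(x) = 3x⁴ + 2x³ - 3x²: f₀=0, f₁=-0.3125, f₂=2, f₃=15.1875, f₄=52, f₅=129.6875, f₆=270.
(h/3)·[f₀ + 4f₁ + 2f₂ + 4f₃ + 2f₄ + 4f₅ + f₆] = 0.166667·(956.25) = 159.375.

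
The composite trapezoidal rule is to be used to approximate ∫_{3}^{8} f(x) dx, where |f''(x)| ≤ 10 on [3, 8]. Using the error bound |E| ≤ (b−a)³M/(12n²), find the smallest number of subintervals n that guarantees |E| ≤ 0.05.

46

Need 1250/(12n²) ≤ 0.05.
n² ≥ 1250/(12·0.05) = 2083.33 ⇒ n ≥ 45.6435, so the smallest n is 46.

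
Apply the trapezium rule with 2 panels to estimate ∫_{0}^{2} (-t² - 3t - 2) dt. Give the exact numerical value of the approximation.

-13

h = (2 − 0)/2 = 1.
Nodes t₀,…,t₂ = 0, 1, 2.
f(t) = -t² - 3t - 2: f₀=-2, f₁=-6, f₂=-12.
(h/2)·[f₀ + 2f₁ + f₂] = 0.5·(-26) = -13.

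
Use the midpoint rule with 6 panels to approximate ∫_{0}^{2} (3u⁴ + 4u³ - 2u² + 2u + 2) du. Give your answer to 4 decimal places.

37.2392

h = (2 − 0)/6 = 0.333333.
Midpoints m₁,…,m₆ = 0.166667, 0.5, 0.833333, 1.166667, 1.5, 1.833333.
f(m₁)=2.298611, f(m₂)=3.1875, f(m₃)=6.039352, f(m₄)=13.520833, f(m₅)=29.1875, f(m₆)=57.483796.
h·[f(m₁) + f(m₂) + f(m₃) + f(m₄) + f(m₅) + f(m₆)] = 0.333333·(111.717593) = 37.2392.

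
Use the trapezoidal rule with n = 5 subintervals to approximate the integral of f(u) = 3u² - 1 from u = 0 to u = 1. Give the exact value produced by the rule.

h = (1 − 0)/5 = 0.2.
Nodes u₀,…,u₅ = 0, 0.2, 0.4, 0.6, 0.8, 1.
f(u) = 3u² - 1: f₀=-1, f₁=-0.88, f₂=-0.52, f₃=0.08, f₄=0.92, f₅=2.
(h/2)·[f₀ + 2f₁ + 2f₂ + 2f₃ + 2f₄ + f₅] = 0.1·(0.2) = 0.02.

0.02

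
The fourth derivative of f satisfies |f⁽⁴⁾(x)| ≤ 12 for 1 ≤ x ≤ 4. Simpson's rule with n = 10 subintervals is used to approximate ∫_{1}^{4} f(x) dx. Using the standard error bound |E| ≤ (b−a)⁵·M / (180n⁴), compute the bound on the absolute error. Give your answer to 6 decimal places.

0.001620

|E| ≤ (3)⁵·12 / (180·10⁴) = 2916/1800000 = 0.001620.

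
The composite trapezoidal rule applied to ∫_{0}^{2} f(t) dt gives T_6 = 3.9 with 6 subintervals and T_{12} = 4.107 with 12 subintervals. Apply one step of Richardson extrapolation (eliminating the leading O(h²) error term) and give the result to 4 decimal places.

R = (4·T_{12} − T_6) / 3 = (4·4.107 − 3.9)/3 = (12.528)/3 = 4.1760.

4.1760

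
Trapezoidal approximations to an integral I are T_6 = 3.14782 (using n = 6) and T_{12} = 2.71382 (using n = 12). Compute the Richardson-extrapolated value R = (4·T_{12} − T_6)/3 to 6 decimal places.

R = (4·T_{12} − T_6) / 3 = (4·2.71382 − 3.14782)/3 = (7.70746)/3 = 2.569153.

2.569153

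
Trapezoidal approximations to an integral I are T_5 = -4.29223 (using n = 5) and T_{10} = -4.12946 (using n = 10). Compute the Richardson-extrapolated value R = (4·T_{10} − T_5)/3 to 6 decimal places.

R = (4·T_{10} − T_5) / 3 = (4·(-4.12946) − (-4.29223))/3 = (-12.22561)/3 = -4.075203.

-4.075203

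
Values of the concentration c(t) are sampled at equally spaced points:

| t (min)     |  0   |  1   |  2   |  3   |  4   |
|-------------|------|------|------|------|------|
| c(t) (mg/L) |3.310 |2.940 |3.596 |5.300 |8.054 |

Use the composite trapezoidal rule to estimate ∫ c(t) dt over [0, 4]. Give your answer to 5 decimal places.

17.51800

h = 1, n = 4.
(h/2)·[y₀ + 2y₁ + 2y₂ + 2y₃ + y₄] = 0.5·(35.036) = 17.51800.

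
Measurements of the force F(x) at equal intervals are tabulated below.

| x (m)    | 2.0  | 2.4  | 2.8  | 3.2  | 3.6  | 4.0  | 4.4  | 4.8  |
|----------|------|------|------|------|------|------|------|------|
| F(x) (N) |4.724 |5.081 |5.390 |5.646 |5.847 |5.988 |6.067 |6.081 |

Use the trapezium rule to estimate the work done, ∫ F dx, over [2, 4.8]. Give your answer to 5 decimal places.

15.76860

h = 0.4, n = 7.
(h/2)·[y₀ + 2y₁ + 2y₂ + 2y₃ + 2y₄ + 2y₅ + 2y₆ + y₇] = 0.2·(78.843) = 15.76860.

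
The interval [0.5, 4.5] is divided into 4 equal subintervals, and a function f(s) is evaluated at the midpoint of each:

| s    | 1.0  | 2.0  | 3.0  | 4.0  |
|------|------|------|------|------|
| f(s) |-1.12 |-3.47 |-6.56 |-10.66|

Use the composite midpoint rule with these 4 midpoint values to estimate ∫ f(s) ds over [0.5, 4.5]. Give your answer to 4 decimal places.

-21.8100

h = 1, n = 4.
h·[y(m₁) + y(m₂) + y(m₃) + y(m₄)] = 1·(-21.81) = -21.8100.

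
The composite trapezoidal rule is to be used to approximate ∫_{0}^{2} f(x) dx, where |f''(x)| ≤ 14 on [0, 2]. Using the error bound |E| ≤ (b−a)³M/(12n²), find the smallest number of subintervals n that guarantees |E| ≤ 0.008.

35

Need 112/(12n²) ≤ 0.008.
n² ≥ 112/(12·0.008) = 1166.67 ⇒ n ≥ 34.1565, so the smallest n is 35.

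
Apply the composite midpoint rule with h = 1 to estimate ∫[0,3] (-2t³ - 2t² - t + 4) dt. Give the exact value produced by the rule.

h = (3 − 0)/3 = 1.
Midpoints m₁,…,m₃ = 0.5, 1.5, 2.5.
f(m₁)=2.75, f(m₂)=-8.75, f(m₃)=-42.25.
h·[f(m₁) + f(m₂) + f(m₃)] = 1·(-48.25) = -48.25.

-48.25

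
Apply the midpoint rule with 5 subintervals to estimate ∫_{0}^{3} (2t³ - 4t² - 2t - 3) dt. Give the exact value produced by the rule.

h = (3 − 0)/5 = 0.6.
Midpoints m₁,…,m₅ = 0.3, 0.9, 1.5, 2.1, 2.7.
f(m₁)=-3.906, f(m₂)=-6.582, f(m₃)=-8.25, f(m₄)=-6.318, f(m₅)=1.806.
h·[f(m₁) + f(m₂) + f(m₃) + f(m₄) + f(m₅)] = 0.6·(-23.25) = -13.95.

-13.95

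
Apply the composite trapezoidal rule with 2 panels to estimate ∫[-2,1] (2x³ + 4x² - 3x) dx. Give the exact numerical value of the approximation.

10.125

h = (1 − (-2))/2 = 1.5.
Nodes x₀,…,x₂ = -2, -0.5, 1.
f(x) = 2x³ + 4x² - 3x: f₀=6, f₁=2.25, f₂=3.
(h/2)·[f₀ + 2f₁ + f₂] = 0.75·(13.5) = 10.125.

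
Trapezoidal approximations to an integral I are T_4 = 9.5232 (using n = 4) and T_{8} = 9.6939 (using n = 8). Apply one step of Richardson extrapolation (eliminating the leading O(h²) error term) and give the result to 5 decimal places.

9.75080

R = (4·T_{8} − T_4) / 3 = (4·9.6939 − 9.5232)/3 = (29.2524)/3 = 9.75080.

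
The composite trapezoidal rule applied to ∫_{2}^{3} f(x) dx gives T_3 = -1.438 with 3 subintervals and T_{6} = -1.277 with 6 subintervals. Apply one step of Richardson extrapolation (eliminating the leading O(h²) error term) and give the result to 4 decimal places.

R = (4·T_{6} − T_3) / 3 = (4·(-1.277) − (-1.438))/3 = (-3.670)/3 = -1.2233.

-1.2233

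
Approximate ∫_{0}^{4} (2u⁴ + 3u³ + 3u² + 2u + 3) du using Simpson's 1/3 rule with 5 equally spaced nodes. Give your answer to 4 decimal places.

h = (4 − 0)/4 = 1.
Nodes u₀,…,u₄ = 0, 1, 2, 3, 4.
f(u) = 2u⁴ + 3u³ + 3u² + 2u + 3: f₀=3, f₁=13, f₂=75, f₃=279, f₄=763.
(h/3)·[f₀ + 4f₁ + 2f₂ + 4f₃ + f₄] = 0.333333·(2084) = 694.6667.

694.6667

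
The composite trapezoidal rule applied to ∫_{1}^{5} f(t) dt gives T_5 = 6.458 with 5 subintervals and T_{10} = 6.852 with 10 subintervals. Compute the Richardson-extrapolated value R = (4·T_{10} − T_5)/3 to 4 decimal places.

R = (4·T_{10} − T_5) / 3 = (4·6.852 − 6.458)/3 = (20.950)/3 = 6.9833.

6.9833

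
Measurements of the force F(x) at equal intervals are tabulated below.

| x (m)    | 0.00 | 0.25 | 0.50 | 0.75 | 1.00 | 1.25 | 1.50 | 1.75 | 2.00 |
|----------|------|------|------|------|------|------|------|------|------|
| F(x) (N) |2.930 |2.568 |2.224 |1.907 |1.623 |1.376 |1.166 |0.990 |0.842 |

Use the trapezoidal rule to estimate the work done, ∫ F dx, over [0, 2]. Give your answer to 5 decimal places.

3.43500

h = 0.25, n = 8.
(h/2)·[y₀ + 2y₁ + 2y₂ + 2y₃ + 2y₄ + 2y₅ + 2y₆ + 2y₇ + y₈] = 0.125·(27.480) = 3.43500.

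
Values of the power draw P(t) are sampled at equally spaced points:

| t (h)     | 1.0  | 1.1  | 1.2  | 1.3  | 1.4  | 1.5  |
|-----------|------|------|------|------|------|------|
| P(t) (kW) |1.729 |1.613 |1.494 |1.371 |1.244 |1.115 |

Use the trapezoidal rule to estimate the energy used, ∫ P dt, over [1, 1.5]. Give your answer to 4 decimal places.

h = 0.1, n = 5.
(h/2)·[y₀ + 2y₁ + 2y₂ + 2y₃ + 2y₄ + y₅] = 0.05·(14.288) = 0.7144.

0.7144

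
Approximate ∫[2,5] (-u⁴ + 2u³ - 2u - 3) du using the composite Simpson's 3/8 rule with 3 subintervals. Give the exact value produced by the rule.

h = (5 − 2)/3 = 1.
Nodes u₀,…,u₃ = 2, 3, 4, 5.
f(u) = -u⁴ + 2u³ - 2u - 3: f₀=-7, f₁=-36, f₂=-139, f₃=-388.
(3h/8)·[f₀ + 3f₁ + 3f₂ + f₃] = 0.375·(-920) = -345.

-345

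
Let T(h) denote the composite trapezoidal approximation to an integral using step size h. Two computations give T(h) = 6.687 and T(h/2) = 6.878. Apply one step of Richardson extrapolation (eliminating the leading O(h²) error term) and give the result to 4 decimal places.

6.9417

R = (4·T(h/2) − T(h)) / 3 = (4·6.878 − 6.687)/3 = (20.825)/3 = 6.9417.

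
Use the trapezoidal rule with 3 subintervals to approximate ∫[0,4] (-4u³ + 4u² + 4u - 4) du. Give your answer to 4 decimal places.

h = (4 − 0)/3 = 1.333333.
Nodes u₀,…,u₃ = 0, 1.333333, 2.666667, 4.
f(u) = -4u³ + 4u² + 4u - 4: f₀=-4, f₁=-1.037037, f₂=-40.740741, f₃=-180.
(h/2)·[f₀ + 2f₁ + 2f₂ + f₃] = 0.666667·(-267.555556) = -178.3704.

-178.3704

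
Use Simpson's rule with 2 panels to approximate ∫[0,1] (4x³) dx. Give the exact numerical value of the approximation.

1

h = (1 − 0)/2 = 0.5.
Nodes x₀,…,x₂ = 0, 0.5, 1.
f(x) = 4x³: f₀=0, f₁=0.5, f₂=4.
(h/3)·[f₀ + 4f₁ + f₂] = 0.166667·(6) = 1.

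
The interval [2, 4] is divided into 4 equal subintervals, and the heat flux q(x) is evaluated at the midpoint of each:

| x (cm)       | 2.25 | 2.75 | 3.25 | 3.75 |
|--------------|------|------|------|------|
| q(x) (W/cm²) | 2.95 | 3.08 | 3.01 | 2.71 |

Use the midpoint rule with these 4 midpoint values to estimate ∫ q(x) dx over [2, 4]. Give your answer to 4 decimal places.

5.8750

h = 0.5, n = 4.
h·[y(m₁) + y(m₂) + y(m₃) + y(m₄)] = 0.5·(11.75) = 5.8750.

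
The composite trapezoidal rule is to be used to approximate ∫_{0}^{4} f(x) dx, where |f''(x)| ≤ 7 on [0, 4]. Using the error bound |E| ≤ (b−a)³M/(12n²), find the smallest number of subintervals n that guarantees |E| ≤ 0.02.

Need 448/(12n²) ≤ 0.02.
n² ≥ 448/(12·0.02) = 1866.67 ⇒ n ≥ 43.2049, so the smallest n is 44.

44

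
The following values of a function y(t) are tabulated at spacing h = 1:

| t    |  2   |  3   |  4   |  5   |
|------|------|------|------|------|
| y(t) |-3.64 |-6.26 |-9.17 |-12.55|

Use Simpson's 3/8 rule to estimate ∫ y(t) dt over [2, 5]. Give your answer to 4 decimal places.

h = 1, n = 3.
(3h/8)·[y₀ + 3y₁ + 3y₂ + y₃] = 0.375·(-62.48) = -23.4300.

-23.4300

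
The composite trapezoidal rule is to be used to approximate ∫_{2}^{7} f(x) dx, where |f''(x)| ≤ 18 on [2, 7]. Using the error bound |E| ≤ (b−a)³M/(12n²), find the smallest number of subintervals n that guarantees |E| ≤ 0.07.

52

Need 2250/(12n²) ≤ 0.07.
n² ≥ 2250/(12·0.07) = 2678.57 ⇒ n ≥ 51.7549, so the smallest n is 52.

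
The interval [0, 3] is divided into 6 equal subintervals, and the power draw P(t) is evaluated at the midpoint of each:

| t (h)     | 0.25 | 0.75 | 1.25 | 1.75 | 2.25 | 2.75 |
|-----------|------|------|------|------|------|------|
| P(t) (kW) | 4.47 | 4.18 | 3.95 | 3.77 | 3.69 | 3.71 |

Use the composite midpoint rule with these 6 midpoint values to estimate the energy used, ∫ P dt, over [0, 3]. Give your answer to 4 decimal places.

h = 0.5, n = 6.
h·[y(m₁) + y(m₂) + y(m₃) + y(m₄) + y(m₅) + y(m₆)] = 0.5·(23.77) = 11.8850.

11.8850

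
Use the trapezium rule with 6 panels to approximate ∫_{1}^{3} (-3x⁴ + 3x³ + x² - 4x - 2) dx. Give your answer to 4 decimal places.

h = (3 − 1)/6 = 0.333333.
Nodes x₀,…,x₆ = 1, 1.333333, 1.666667, 2, 2.333333, 2.666667, 3.
f(x) = -3x⁴ + 3x³ + x² - 4x - 2: f₀=-5, f₁=-7.925926, f₂=-15.148148, f₃=-30, f₄=-56.703704, f₅=-100.370370, f₆=-167.
(h/2)·[f₀ + 2f₁ + 2f₂ + 2f₃ + 2f₄ + 2f₅ + f₆] = 0.166667·(-592.296296) = -98.7160.

-98.7160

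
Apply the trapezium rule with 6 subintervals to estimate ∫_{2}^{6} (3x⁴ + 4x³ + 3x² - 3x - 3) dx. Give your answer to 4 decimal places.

h = (6 − 2)/6 = 0.666667.
Nodes x₀,…,x₆ = 2, 2.666667, 3.333333, 4, 4.666667, 5.333333, 6.
f(x) = 3x⁴ + 4x³ + 3x² - 3x - 3: f₀=83, f₁=237.888889, f₂=538.851852, f₃=1057, f₄=1877.666667, f₅=3100.407407, f₆=4839.
(h/2)·[f₀ + 2f₁ + 2f₂ + 2f₃ + 2f₄ + 2f₅ + f₆] = 0.333333·(18545.629630) = 6181.8765.

6181.8765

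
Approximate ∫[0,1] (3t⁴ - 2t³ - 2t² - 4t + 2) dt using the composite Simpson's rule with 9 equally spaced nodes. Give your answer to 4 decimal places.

-0.5666

h = (1 − 0)/8 = 0.125.
Nodes t₀,…,t₈ = 0, 0.125, 0.25, 0.375, 0.5, 0.625, 0.75, 0.875, 1.
f(t) = 3t⁴ - 2t³ - 2t² - 4t + 2: f₀=2, f₁=1.465576171875, f₂=0.85546875, f₃=0.172607421875, f₄=-0.5625, f₅=-1.311767578125, f₆=-2.01953125, f₇=-2.612548828125, f₈=-3.
(h/3)·[f₀ + 4f₁ + 2f₂ + 4f₃ + 2f₄ + 4f₅ + 2f₆ + 4f₇ + f₈] = 0.041667·(-13.59765625) = -0.5666.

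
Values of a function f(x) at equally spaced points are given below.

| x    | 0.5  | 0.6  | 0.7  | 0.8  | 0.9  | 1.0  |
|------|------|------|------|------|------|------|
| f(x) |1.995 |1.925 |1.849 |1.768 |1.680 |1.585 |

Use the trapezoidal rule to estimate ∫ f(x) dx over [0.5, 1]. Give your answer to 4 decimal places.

0.9012

h = 0.1, n = 5.
(h/2)·[y₀ + 2y₁ + 2y₂ + 2y₃ + 2y₄ + y₅] = 0.05·(18.024) = 0.9012.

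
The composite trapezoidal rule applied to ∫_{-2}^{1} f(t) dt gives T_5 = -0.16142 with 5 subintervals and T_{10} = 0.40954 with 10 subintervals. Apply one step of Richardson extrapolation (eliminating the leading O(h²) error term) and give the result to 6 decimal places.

R = (4·T_{10} − T_5) / 3 = (4·0.40954 − (-0.16142))/3 = (1.79958)/3 = 0.599860.

0.599860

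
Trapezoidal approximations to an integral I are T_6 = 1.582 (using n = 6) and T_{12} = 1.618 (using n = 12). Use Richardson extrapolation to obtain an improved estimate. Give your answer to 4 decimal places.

1.6300

R = (4·T_{12} − T_6) / 3 = (4·1.618 − 1.582)/3 = (4.890)/3 = 1.6300.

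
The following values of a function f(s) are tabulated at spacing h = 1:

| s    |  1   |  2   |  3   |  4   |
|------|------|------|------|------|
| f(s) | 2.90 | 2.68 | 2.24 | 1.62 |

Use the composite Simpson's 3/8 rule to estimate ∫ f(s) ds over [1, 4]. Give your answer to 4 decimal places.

7.2300

h = 1, n = 3.
(3h/8)·[y₀ + 3y₁ + 3y₂ + y₃] = 0.375·(19.28) = 7.2300.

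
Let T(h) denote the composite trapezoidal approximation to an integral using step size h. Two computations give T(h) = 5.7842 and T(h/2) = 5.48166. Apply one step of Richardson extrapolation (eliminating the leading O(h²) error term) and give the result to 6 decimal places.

5.380813

R = (4·T(h/2) − T(h)) / 3 = (4·5.48166 − 5.7842)/3 = (16.14244)/3 = 5.380813.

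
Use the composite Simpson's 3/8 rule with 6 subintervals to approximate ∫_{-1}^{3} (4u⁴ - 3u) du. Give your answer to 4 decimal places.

184.1481

h = (3 − (-1))/6 = 0.666667.
Nodes u₀,…,u₆ = -1, -0.333333, 0.333333, 1, 1.666667, 2.333333, 3.
f(u) = 4u⁴ - 3u: f₀=7, f₁=1.049383, f₂=-0.950617, f₃=1, f₄=25.864198, f₅=111.567901, f₆=315.
(3h/8)·[f₀ + 3f₁ + 3f₂ + 2f₃ + 3f₄ + 3f₅ + f₆] = 0.25·(736.592593) = 184.1481.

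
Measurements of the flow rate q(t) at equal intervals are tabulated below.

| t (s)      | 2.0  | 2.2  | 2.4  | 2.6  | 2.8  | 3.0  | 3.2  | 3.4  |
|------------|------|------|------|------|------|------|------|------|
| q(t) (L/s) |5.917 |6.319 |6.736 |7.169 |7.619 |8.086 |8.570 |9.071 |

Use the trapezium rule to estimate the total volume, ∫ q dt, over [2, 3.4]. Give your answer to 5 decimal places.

10.39860

h = 0.2, n = 7.
(h/2)·[y₀ + 2y₁ + 2y₂ + 2y₃ + 2y₄ + 2y₅ + 2y₆ + y₇] = 0.1·(103.986) = 10.39860.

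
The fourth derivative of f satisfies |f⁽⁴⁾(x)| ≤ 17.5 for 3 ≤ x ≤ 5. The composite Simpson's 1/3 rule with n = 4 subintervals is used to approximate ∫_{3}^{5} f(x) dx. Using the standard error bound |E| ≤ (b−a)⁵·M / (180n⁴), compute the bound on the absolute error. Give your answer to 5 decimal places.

|E| ≤ (2)⁵·17.5 / (180·4⁴) = 560/46080 = 0.01215.

0.01215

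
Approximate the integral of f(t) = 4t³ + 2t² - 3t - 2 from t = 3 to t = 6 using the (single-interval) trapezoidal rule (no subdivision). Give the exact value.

T = (b−a)/2 · [f(3) + f(6)] = 1.5·[115 + 916] = 1546.5.

1546.5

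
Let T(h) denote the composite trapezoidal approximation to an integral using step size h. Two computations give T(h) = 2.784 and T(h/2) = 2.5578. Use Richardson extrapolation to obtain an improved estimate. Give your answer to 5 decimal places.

R = (4·T(h/2) − T(h)) / 3 = (4·2.5578 − 2.784)/3 = (7.4472)/3 = 2.48240.

2.48240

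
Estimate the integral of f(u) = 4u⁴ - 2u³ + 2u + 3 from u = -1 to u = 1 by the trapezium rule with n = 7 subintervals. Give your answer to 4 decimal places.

7.8159

h = (1 − (-1))/7 = 0.285714.
Nodes u₀,…,u₇ = -1, -0.714286, -0.428571, -0.142857, 0.142857, 0.428571, 0.714286, 1.
f(u) = 4u⁴ - 2u³ + 2u + 3: f₀=7, f₁=3.341524, f₂=2.435235, f₃=2.721783, f₄=3.281549, f₅=3.834652, f₆=4.740941, f₇=7.
(h/2)·[f₀ + 2f₁ + 2f₂ + 2f₃ + 2f₄ + 2f₅ + 2f₆ + f₇] = 0.142857·(54.711370) = 7.8159.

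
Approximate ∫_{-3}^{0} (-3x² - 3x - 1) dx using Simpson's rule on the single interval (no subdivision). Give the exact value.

S = (b−a)/6 · [f(-3) + 4f(-1.5) + f(0)] = 0.5·[(-19) + 4·(-3.25) + (-1)] = -16.5.

-16.5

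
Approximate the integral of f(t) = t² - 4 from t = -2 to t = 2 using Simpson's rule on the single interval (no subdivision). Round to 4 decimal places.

S = (b−a)/6 · [f(-2) + 4f(0) + f(2)] = 0.666667·[0 + 4·(-4) + 0] = -10.6667.

-10.6667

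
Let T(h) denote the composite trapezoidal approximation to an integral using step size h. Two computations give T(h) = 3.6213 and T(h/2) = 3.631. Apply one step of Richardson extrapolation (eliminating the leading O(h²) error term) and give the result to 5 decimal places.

3.63423

R = (4·T(h/2) − T(h)) / 3 = (4·3.631 − 3.6213)/3 = (10.9027)/3 = 3.63423.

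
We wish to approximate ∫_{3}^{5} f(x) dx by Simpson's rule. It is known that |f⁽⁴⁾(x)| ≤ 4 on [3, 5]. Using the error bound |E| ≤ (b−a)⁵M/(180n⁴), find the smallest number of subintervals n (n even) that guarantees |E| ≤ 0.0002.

Need 128/(180n⁴) ≤ 0.0002.
n⁴ ≥ 128/(180·0.0002) = 3555.56 ⇒ n ≥ 7.7219, so the smallest even n is 8. (n must be even for Simpson's rule.)

8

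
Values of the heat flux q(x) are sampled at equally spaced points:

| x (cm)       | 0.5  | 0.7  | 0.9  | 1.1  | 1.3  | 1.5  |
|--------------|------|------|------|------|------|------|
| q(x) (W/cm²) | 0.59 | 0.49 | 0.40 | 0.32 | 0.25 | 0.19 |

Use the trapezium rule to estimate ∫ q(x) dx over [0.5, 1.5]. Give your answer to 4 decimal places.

0.3700

h = 0.2, n = 5.
(h/2)·[y₀ + 2y₁ + 2y₂ + 2y₃ + 2y₄ + y₅] = 0.1·(3.70) = 0.3700.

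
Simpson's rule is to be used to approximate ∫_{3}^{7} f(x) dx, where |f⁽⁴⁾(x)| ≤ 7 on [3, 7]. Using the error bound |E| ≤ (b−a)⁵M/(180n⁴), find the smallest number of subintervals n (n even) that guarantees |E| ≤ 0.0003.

20

Need 7168/(180n⁴) ≤ 0.0003.
n⁴ ≥ 7168/(180·0.0003) = 132741 ⇒ n ≥ 19.0876, so the smallest even n is 20. (n must be even for Simpson's rule.)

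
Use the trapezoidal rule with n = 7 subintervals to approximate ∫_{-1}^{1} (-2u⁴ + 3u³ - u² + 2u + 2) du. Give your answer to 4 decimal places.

2.3982

h = (1 − (-1))/7 = 0.285714.
Nodes u₀,…,u₇ = -1, -0.714286, -0.428571, -0.142857, 0.142857, 0.428571, 0.714286, 1.
f(u) = -2u⁴ + 3u³ - u² + 2u + 2: f₀=-6, f₁=-1.552686, f₂=0.655560, f₃=1.684298, f₄=2.273219, f₅=2.842149, f₆=3.491045, f₇=4.
(h/2)·[f₀ + 2f₁ + 2f₂ + 2f₃ + 2f₄ + 2f₅ + 2f₆ + f₇] = 0.142857·(16.787172) = 2.3982.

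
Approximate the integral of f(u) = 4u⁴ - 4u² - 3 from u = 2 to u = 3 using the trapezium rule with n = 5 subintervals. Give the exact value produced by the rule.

h = (3 − 2)/5 = 0.2.
Nodes u₀,…,u₅ = 2, 2.2, 2.4, 2.6, 2.8, 3.
f(u) = 4u⁴ - 4u² - 3: f₀=45, f₁=71.3424, f₂=106.6704, f₃=152.7504, f₄=211.5024, f₅=285.
(h/2)·[f₀ + 2f₁ + 2f₂ + 2f₃ + 2f₄ + f₅] = 0.1·(1414.5312) = 141.45312.

141.45312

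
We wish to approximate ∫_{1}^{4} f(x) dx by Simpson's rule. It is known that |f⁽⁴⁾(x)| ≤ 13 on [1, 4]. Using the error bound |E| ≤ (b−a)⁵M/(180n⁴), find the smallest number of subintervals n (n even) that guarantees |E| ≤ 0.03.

Need 3159/(180n⁴) ≤ 0.03.
n⁴ ≥ 3159/(180·0.03) = 585 ⇒ n ≥ 4.9180, so the smallest even n is 6. (n must be even for Simpson's rule.)

6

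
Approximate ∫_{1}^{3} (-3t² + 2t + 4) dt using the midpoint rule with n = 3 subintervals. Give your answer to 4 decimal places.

h = (3 − 1)/3 = 0.666667.
Midpoints m₁,…,m₃ = 1.333333, 2, 2.666667.
f(m₁)=1.333333, f(m₂)=-4, f(m₃)=-12.
h·[f(m₁) + f(m₂) + f(m₃)] = 0.666667·(-14.666667) = -9.7778.

-9.7778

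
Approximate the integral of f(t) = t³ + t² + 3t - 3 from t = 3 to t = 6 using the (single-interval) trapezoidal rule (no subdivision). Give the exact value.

T = (b−a)/2 · [f(3) + f(6)] = 1.5·[42 + 267] = 463.5.

463.5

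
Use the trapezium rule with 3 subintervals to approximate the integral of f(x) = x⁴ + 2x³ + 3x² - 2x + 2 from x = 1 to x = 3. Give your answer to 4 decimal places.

h = (3 − 1)/3 = 0.666667.
Nodes x₀,…,x₃ = 1, 1.666667, 2.333333, 3.
f(x) = x⁴ + 2x³ + 3x² - 2x + 2: f₀=6, f₁=23.975309, f₂=68.716049, f₃=158.
(h/2)·[f₀ + 2f₁ + 2f₂ + f₃] = 0.333333·(349.382716) = 116.4609.

116.4609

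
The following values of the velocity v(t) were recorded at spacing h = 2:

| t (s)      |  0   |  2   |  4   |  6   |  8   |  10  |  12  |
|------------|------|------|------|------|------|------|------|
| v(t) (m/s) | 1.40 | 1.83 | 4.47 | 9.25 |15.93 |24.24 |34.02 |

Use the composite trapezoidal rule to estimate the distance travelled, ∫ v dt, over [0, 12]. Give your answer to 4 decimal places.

h = 2, n = 6.
(h/2)·[y₀ + 2y₁ + 2y₂ + 2y₃ + 2y₄ + 2y₅ + y₆] = 1·(146.86) = 146.8600.

146.8600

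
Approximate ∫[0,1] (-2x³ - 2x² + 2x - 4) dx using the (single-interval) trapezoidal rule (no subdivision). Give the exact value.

-5

T = (b−a)/2 · [f(0) + f(1)] = 0.5·[(-4) + (-6)] = -5.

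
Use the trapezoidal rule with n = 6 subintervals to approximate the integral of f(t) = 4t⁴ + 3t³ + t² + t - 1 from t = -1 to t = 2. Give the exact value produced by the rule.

42.8125

h = (2 − (-1))/6 = 0.5.
Nodes t₀,…,t₆ = -1, -0.5, 0, 0.5, 1, 1.5, 2.
f(t) = 4t⁴ + 3t³ + t² + t - 1: f₀=0, f₁=-1.375, f₂=-1, f₃=0.375, f₄=8, f₅=33.125, f₆=93.
(h/2)·[f₀ + 2f₁ + 2f₂ + 2f₃ + 2f₄ + 2f₅ + f₆] = 0.25·(171.25) = 42.8125.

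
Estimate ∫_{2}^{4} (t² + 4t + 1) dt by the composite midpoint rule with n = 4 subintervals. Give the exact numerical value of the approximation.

44.625

h = (4 − 2)/4 = 0.5.
Midpoints m₁,…,m₄ = 2.25, 2.75, 3.25, 3.75.
f(m₁)=15.0625, f(m₂)=19.5625, f(m₃)=24.5625, f(m₄)=30.0625.
h·[f(m₁) + f(m₂) + f(m₃) + f(m₄)] = 0.5·(89.25) = 44.625.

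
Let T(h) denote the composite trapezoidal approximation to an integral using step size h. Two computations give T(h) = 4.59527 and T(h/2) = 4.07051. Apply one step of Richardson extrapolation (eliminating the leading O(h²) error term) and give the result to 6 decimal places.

3.895590

R = (4·T(h/2) − T(h)) / 3 = (4·4.07051 − 4.59527)/3 = (11.68677)/3 = 3.895590.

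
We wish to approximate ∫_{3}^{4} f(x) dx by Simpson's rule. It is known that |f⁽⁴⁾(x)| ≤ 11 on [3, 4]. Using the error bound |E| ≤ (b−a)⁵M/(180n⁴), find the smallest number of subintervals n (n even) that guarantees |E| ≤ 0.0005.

Need 11/(180n⁴) ≤ 0.0005.
n⁴ ≥ 11/(180·0.0005) = 122.222 ⇒ n ≥ 3.3250, so the smallest even n is 4. (n must be even for Simpson's rule.)

4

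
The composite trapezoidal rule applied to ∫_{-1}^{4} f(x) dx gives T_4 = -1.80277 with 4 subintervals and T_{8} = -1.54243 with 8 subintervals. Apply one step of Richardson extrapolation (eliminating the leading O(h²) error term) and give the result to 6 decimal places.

R = (4·T_{8} − T_4) / 3 = (4·(-1.54243) − (-1.80277))/3 = (-4.36695)/3 = -1.455650.

-1.455650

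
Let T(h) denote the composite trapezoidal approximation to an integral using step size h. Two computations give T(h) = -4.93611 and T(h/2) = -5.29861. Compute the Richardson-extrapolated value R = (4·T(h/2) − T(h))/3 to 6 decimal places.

-5.419443

R = (4·T(h/2) − T(h)) / 3 = (4·(-5.29861) − (-4.93611))/3 = (-16.25833)/3 = -5.419443.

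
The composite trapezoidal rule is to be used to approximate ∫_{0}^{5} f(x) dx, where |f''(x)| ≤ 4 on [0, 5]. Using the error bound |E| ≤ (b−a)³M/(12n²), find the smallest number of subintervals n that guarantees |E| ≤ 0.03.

38

Need 500/(12n²) ≤ 0.03.
n² ≥ 500/(12·0.03) = 1388.89 ⇒ n ≥ 37.2678, so the smallest n is 38.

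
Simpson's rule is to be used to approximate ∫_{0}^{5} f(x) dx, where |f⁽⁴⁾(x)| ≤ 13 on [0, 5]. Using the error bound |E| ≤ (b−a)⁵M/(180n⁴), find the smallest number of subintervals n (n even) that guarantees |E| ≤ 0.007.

Need 40625/(180n⁴) ≤ 0.007.
n⁴ ≥ 40625/(180·0.007) = 32242.1 ⇒ n ≥ 13.4000, so the smallest even n is 14. (n must be even for Simpson's rule.)

14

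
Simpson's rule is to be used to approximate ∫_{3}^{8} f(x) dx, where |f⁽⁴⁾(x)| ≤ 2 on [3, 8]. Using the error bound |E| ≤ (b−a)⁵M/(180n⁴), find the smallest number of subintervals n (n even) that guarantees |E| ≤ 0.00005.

30

Need 6250/(180n⁴) ≤ 0.00005.
n⁴ ≥ 6250/(180·0.00005) = 694444 ⇒ n ≥ 28.8675, so the smallest even n is 30. (n must be even for Simpson's rule.)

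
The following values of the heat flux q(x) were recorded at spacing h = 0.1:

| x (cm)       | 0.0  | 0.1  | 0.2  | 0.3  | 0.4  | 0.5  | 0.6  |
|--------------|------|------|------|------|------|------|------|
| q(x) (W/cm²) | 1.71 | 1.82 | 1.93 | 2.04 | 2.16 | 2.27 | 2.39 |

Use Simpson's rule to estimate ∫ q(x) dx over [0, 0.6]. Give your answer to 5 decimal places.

1.22667

h = 0.1, n = 6.
(h/3)·[y₀ + 4y₁ + 2y₂ + 4y₃ + 2y₄ + 4y₅ + y₆] = 0.033333·(36.80) = 1.22667.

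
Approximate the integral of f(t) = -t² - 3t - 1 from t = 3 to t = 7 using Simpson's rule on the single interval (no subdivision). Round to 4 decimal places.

S = (b−a)/6 · [f(3) + 4f(5) + f(7)] = 0.666667·[(-19) + 4·(-41) + (-71)] = -169.3333.

-169.3333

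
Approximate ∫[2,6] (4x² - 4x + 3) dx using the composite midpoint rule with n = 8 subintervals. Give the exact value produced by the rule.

225

h = (6 − 2)/8 = 0.5.
Midpoints m₁,…,m₈ = 2.25, 2.75, 3.25, 3.75, 4.25, 4.75, 5.25, 5.75.
f(m₁)=14.25, f(m₂)=22.25, f(m₃)=32.25, f(m₄)=44.25, f(m₅)=58.25, f(m₆)=74.25, f(m₇)=92.25, f(m₈)=112.25.
h·[f(m₁) + f(m₂) + f(m₃) + f(m₄) + f(m₅) + f(m₆) + f(m₇) + f(m₈)] = 0.5·(450) = 225.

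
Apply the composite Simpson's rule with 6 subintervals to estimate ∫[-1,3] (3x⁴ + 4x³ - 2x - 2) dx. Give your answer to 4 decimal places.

210.7160

h = (3 − (-1))/6 = 0.666667.
Nodes x₀,…,x₆ = -1, -0.333333, 0.333333, 1, 1.666667, 2.333333, 3.
f(x) = 3x⁴ + 4x³ - 2x - 2: f₀=-1, f₁=-1.444444, f₂=-2.481481, f₃=3, f₄=36.333333, f₅=133.074074, f₆=343.
(h/3)·[f₀ + 4f₁ + 2f₂ + 4f₃ + 2f₄ + 4f₅ + f₆] = 0.222222·(948.222222) = 210.7160.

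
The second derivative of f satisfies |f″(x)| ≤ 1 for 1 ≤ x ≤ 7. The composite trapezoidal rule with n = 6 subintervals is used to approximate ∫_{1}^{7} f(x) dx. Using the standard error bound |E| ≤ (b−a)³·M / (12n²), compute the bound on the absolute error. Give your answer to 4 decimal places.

0.5000

|E| ≤ (6)³·1 / (12·6²) = 216/432 = 0.5000.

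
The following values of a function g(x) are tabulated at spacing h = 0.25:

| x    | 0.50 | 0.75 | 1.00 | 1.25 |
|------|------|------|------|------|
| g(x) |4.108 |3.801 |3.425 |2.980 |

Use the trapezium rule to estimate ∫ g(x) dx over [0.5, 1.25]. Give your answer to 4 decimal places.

h = 0.25, n = 3.
(h/2)·[y₀ + 2y₁ + 2y₂ + y₃] = 0.125·(21.540) = 2.6925.

2.6925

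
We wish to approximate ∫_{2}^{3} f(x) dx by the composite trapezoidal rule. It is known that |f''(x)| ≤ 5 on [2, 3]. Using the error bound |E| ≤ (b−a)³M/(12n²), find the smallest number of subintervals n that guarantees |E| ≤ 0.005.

Need 5/(12n²) ≤ 0.005.
n² ≥ 5/(12·0.005) = 83.3333 ⇒ n ≥ 9.1287, so the smallest n is 10.

10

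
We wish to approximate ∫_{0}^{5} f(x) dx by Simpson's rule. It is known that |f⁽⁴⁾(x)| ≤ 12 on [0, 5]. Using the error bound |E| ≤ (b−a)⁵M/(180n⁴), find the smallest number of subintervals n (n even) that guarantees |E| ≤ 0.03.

10

Need 37500/(180n⁴) ≤ 0.03.
n⁴ ≥ 37500/(180·0.03) = 6944.44 ⇒ n ≥ 9.1287, so the smallest even n is 10. (n must be even for Simpson's rule.)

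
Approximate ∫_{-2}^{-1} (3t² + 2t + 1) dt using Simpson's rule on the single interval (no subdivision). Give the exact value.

S = (b−a)/6 · [f(-2) + 4f(-1.5) + f(-1)] = 0.166667·[9 + 4·4.75 + 2] = 5.

5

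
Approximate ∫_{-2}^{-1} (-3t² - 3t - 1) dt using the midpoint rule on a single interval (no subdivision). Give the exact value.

M = (b−a)·f(-1.5) = 1·(-3.25) = -3.25.

-3.25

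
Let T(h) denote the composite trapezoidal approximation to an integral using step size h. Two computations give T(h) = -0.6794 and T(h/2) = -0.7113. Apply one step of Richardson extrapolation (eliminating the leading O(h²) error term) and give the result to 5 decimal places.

R = (4·T(h/2) − T(h)) / 3 = (4·(-0.7113) − (-0.6794))/3 = (-2.1658)/3 = -0.72193.

-0.72193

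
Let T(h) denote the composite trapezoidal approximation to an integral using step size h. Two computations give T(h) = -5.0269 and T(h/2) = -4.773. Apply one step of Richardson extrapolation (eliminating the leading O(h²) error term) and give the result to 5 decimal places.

R = (4·T(h/2) − T(h)) / 3 = (4·(-4.773) − (-5.0269))/3 = (-14.0651)/3 = -4.68837.

-4.68837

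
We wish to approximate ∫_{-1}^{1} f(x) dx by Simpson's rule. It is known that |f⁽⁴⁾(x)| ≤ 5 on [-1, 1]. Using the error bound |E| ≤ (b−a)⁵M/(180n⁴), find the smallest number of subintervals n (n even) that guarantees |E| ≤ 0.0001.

10

Need 160/(180n⁴) ≤ 0.0001.
n⁴ ≥ 160/(180·0.0001) = 8888.89 ⇒ n ≥ 9.7098, so the smallest even n is 10. (n must be even for Simpson's rule.)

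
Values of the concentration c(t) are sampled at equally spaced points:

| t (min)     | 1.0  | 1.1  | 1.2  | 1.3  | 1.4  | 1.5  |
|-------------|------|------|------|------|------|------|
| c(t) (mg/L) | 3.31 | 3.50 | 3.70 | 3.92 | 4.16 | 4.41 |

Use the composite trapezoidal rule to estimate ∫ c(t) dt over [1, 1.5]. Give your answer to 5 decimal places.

1.91400

h = 0.1, n = 5.
(h/2)·[y₀ + 2y₁ + 2y₂ + 2y₃ + 2y₄ + y₅] = 0.05·(38.28) = 1.91400.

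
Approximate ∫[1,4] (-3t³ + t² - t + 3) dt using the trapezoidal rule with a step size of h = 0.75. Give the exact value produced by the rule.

-174.796875

h = (4 − 1)/4 = 0.75.
Nodes t₀,…,t₄ = 1, 1.75, 2.5, 3.25, 4.
f(t) = -3t³ + t² - t + 3: f₀=0, f₁=-11.765625, f₂=-40.125, f₃=-92.671875, f₄=-177.
(h/2)·[f₀ + 2f₁ + 2f₂ + 2f₃ + f₄] = 0.375·(-466.125) = -174.796875.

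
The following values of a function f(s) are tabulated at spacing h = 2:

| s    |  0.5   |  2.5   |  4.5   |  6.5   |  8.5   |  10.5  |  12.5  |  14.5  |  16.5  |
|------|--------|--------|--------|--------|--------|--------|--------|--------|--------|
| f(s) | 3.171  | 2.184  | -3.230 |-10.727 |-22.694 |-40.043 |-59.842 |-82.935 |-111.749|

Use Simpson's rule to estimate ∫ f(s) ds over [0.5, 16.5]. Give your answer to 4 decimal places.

h = 2, n = 8.
(h/3)·[y₀ + 4y₁ + 2y₂ + 4y₃ + 2y₄ + 4y₅ + 2y₆ + 4y₇ + y₈] = 0.666667·(-806.194) = -537.4627.

-537.4627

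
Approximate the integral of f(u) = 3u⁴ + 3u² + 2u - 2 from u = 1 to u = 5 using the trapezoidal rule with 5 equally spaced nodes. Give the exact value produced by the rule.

h = (5 − 1)/4 = 1.
Nodes u₀,…,u₄ = 1, 2, 3, 4, 5.
f(u) = 3u⁴ + 3u² + 2u - 2: f₀=6, f₁=62, f₂=274, f₃=822, f₄=1958.
(h/2)·[f₀ + 2f₁ + 2f₂ + 2f₃ + f₄] = 0.5·(4280) = 2140.

2140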